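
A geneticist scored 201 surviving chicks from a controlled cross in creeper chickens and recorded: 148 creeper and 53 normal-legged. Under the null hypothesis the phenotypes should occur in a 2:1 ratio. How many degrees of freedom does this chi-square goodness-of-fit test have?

A goodness-of-fit test with 2 phenotype classes has df = 2 − 1 = 1.

1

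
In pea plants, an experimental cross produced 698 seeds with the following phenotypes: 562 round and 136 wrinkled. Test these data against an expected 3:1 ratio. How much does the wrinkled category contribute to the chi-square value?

The 3:1 ratio has 4 parts, so with N = 698 the expected counts are:
  round: 698 × 3/4 = 523.5
  wrinkled: 698 × 1/4 = 174.5
Contribution of wrinkled: (136 − 174.5)² / 174.5 = 8.4943

8.494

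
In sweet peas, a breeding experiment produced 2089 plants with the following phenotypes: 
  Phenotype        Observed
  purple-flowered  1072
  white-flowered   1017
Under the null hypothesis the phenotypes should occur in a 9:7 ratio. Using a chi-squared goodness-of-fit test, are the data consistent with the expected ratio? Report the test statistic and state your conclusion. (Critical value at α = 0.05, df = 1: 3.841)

20.662; not consistent

The 9:7 ratio has 16 parts, so with N = 2089 the expected counts are:
  purple-flowered: 2089 × 9/16 = 1175.0625
  white-flowered: 2089 × 7/16 = 913.9375
χ² = Σ (O − E)² / E
  purple-flowered: (1072 − 1175.0625)² / 1175.0625 = 9.0394
  white-flowered: (1017 − 913.9375)² / 913.9375 = 11.6221
χ² = 9.0394 + 11.6221 = 20.6615 ≈ 20.662
Degrees of freedom = 2 − 1 = 1; critical value at α = 0.05 is 3.841.
Since 20.662 > 3.841, we reject the null hypothesis — the data do not fit the 9:7 ratio.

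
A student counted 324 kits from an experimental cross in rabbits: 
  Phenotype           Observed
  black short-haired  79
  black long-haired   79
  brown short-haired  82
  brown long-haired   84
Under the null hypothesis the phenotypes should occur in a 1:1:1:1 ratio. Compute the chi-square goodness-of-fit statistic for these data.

The 1:1:1:1 ratio has 4 parts, so with N = 324 the expected counts are:
  black short-haired: 324 × 1/4 = 81
  black long-haired: 324 × 1/4 = 81
  brown short-haired: 324 × 1/4 = 81
  brown long-haired: 324 × 1/4 = 81
χ² = Σ (O − E)² / E
  black short-haired: (79 − 81)² / 81 = 0.0494
  black long-haired: (79 − 81)² / 81 = 0.0494
  brown short-haired: (82 − 81)² / 81 = 0.0123
  brown long-haired: (84 − 81)² / 81 = 0.1111
χ² = 0.0494 + 0.0494 + 0.0123 + 0.1111 = 0.2222 ≈ 0.222

0.222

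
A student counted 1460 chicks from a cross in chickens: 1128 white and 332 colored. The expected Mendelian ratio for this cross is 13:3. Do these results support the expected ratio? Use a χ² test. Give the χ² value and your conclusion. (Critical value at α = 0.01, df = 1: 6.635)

15.255; not consistent

Total ratio parts = 16. Expected numbers out of 1460:
  white: 1460 × 13/16 = 1186.25
  colored: 1460 × 3/16 = 273.75
χ² = Σ (O − E)² / E
  white: (1128 − 1186.25)² / 1186.25 = 2.8603
  colored: (332 − 273.75)² / 273.75 = 12.3947
χ² = 2.8603 + 12.3947 = 15.255
Degrees of freedom = 2 − 1 = 1; critical value at α = 0.01 is 6.635.
Since 15.255 > 6.635, we reject the null hypothesis — the data do not fit the 13:3 ratio.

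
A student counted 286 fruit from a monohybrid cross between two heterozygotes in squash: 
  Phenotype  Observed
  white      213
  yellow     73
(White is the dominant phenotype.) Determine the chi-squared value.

For a monohybrid cross between heterozygotes with complete dominance, the expected phenotypic ratio is 3:1.
Under the 3:1 hypothesis (Σ ratio = 4, N = 286):
  white: 286 × 3/4 = 214.5
  yellow: 286 × 1/4 = 71.5
χ² = Σ (O − E)² / E
  white: (213 − 214.5)² / 214.5 = 0.0105
  yellow: (73 − 71.5)² / 71.5 = 0.0315
χ² = 0.0105 + 0.0315 = 0.042

0.042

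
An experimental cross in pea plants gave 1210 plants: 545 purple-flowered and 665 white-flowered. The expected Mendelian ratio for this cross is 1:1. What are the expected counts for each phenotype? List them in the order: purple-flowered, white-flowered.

Expected counts for N = 1210 under a 1:1 ratio (total parts = 2):
  purple-flowered: 1210 × 1/2 = 605
  white-flowered: 1210 × 1/2 = 605

605, 605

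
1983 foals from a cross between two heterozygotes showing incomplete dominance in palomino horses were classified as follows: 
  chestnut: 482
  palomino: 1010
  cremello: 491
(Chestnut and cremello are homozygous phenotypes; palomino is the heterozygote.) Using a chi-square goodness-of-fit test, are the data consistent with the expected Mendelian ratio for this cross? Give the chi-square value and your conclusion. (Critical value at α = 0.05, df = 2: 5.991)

With incomplete dominance, a heterozygote × heterozygote cross gives a 1:2:1 phenotypic ratio.
Total ratio parts = 4. Expected numbers out of 1983:
  chestnut: 1983 × 1/4 = 495.75
  palomino: 1983 × 2/4 = 991.5
  cremello: 1983 × 1/4 = 495.75
χ² = Σ (O − E)² / E
  chestnut: (482 − 495.75)² / 495.75 = 0.3814
  palomino: (1010 − 991.5)² / 991.5 = 0.3452
  cremello: (491 − 495.75)² / 495.75 = 0.0455
χ² = 0.3814 + 0.3452 + 0.0455 = 0.7721 ≈ 0.772
Degrees of freedom = 3 − 1 = 2; critical value at α = 0.05 is 5.991.
Since 0.772 < 5.991, we fail to reject the null hypothesis — the data are consistent with the 1:2:1 ratio.

0.772; consistent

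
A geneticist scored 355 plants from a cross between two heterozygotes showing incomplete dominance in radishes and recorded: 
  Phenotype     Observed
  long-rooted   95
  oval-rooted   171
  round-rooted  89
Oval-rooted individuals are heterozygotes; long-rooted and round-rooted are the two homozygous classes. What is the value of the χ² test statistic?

0.679

With incomplete dominance, a heterozygote × heterozygote cross gives a 1:2:1 phenotypic ratio.
Expected counts for N = 355 under a 1:2:1 ratio (total parts = 4):
  long-rooted: 355 × 1/4 = 88.75
  oval-rooted: 355 × 2/4 = 177.5
  round-rooted: 355 × 1/4 = 88.75
χ² = Σ (O − E)² / E
  long-rooted: (95 − 88.75)² / 88.75 = 0.4401
  oval-rooted: (171 − 177.5)² / 177.5 = 0.2380
  round-rooted: (89 − 88.75)² / 88.75 = 0.0007
χ² = 0.4401 + 0.2380 + 0.0007 = 0.6788 ≈ 0.679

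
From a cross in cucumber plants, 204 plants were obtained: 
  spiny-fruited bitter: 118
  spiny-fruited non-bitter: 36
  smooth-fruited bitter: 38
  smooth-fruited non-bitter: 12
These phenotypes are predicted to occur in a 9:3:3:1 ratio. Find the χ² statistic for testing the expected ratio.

Under the 9:3:3:1 hypothesis (Σ ratio = 16, N = 204):
  spiny-fruited bitter: 204 × 9/16 = 114.75
  spiny-fruited non-bitter: 204 × 3/16 = 38.25
  smooth-fruited bitter: 204 × 3/16 = 38.25
  smooth-fruited non-bitter: 204 × 1/16 = 12.75
χ² = Σ (O − E)² / E
  spiny-fruited bitter: (118 − 114.75)² / 114.75 = 0.0920
  spiny-fruited non-bitter: (36 − 38.25)² / 38.25 = 0.1324
  smooth-fruited bitter: (38 − 38.25)² / 38.25 = 0.0016
  smooth-fruited non-bitter: (12 − 12.75)² / 12.75 = 0.0441
χ² = 0.0920 + 0.1324 + 0.0016 + 0.0441 = 0.2701 ≈ 0.270

0.270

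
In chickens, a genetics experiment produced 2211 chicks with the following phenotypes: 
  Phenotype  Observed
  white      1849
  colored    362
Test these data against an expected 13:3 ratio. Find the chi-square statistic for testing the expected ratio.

Total ratio parts = 16. Expected numbers out of 2211:
  white: 2211 × 13/16 = 1796.4375
  colored: 2211 × 3/16 = 414.5625
χ² = Σ (O − E)² / E
  white: (1849 − 1796.4375)² / 1796.4375 = 1.5379
  colored: (362 − 414.5625)² / 414.5625 = 6.6644
χ² = 1.5379 + 6.6644 = 8.2023 ≈ 8.202

8.202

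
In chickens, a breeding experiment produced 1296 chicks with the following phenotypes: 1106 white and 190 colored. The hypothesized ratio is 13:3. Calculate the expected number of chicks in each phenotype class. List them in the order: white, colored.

Total ratio parts = 16. Expected numbers out of 1296:
  white: 1296 × 13/16 = 1053
  colored: 1296 × 3/16 = 243

1053, 243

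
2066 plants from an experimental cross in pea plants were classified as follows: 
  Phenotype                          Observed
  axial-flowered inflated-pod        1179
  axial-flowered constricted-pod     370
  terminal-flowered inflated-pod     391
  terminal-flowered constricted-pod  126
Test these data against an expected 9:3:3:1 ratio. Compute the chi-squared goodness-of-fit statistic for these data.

1.134

Expected counts for N = 2066 under a 9:3:3:1 ratio (total parts = 16):
  axial-flowered inflated-pod: 2066 × 9/16 = 1162.125
  axial-flowered constricted-pod: 2066 × 3/16 = 387.375
  terminal-flowered inflated-pod: 2066 × 3/16 = 387.375
  terminal-flowered constricted-pod: 2066 × 1/16 = 129.125
χ² = Σ (O − E)² / E
  axial-flowered inflated-pod: (1179 − 1162.125)² / 1162.125 = 0.2450
  axial-flowered constricted-pod: (370 − 387.375)² / 387.375 = 0.7793
  terminal-flowered inflated-pod: (391 − 387.375)² / 387.375 = 0.0339
  terminal-flowered constricted-pod: (126 − 129.125)² / 129.125 = 0.0756
χ² = 0.2450 + 0.7793 + 0.0339 + 0.0756 = 1.1338 ≈ 1.134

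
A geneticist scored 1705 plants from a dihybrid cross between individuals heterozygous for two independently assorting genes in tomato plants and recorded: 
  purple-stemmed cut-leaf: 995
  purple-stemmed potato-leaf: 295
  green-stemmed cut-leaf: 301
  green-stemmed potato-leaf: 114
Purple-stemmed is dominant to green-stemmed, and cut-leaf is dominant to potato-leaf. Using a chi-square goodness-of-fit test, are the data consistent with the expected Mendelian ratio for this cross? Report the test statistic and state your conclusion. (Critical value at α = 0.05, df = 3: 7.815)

4.865; consistent

A dihybrid F₂ with independent assortment and complete dominance at both loci gives a 9:3:3:1 phenotypic ratio.
Total ratio parts = 16. Expected numbers out of 1705:
  purple-stemmed cut-leaf: 1705 × 9/16 = 959.0625
  purple-stemmed potato-leaf: 1705 × 3/16 = 319.6875
  green-stemmed cut-leaf: 1705 × 3/16 = 319.6875
  green-stemmed potato-leaf: 1705 × 1/16 = 106.5625
χ² = Σ (O − E)² / E
  purple-stemmed cut-leaf: (995 − 959.0625)² / 959.0625 = 1.3466
  purple-stemmed potato-leaf: (295 − 319.6875)² / 319.6875 = 1.9065
  green-stemmed cut-leaf: (301 − 319.6875)² / 319.6875 = 1.0924
  green-stemmed potato-leaf: (114 − 106.5625)² / 106.5625 = 0.5191
χ² = 1.3466 + 1.9065 + 1.0924 + 0.5191 = 4.8646 ≈ 4.865
Degrees of freedom = 4 − 1 = 3; critical value at α = 0.05 is 7.815.
Since 4.865 < 7.815, we fail to reject the null hypothesis — the data are consistent with the 9:3:3:1 ratio.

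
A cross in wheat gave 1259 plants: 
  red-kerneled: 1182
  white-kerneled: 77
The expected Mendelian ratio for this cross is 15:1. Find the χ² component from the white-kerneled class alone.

0.036

Under the 15:1 hypothesis (Σ ratio = 16, N = 1259):
  red-kerneled: 1259 × 15/16 = 1180.3125
  white-kerneled: 1259 × 1/16 = 78.6875
Contribution of white-kerneled: (77 − 78.6875)² / 78.6875 = 0.0362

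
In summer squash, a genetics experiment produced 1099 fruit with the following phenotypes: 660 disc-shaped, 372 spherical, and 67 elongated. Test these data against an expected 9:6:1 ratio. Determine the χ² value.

Total ratio parts = 16. Expected numbers out of 1099:
  disc-shaped: 1099 × 9/16 = 618.1875
  spherical: 1099 × 6/16 = 412.125
  elongated: 1099 × 1/16 = 68.6875
χ² = Σ (O − E)² / E
  disc-shaped: (660 − 618.1875)² / 618.1875 = 2.8281
  spherical: (372 − 412.125)² / 412.125 = 3.9066
  elongated: (67 − 68.6875)² / 68.6875 = 0.0415
χ² = 2.8281 + 3.9066 + 0.0415 = 6.7762 ≈ 6.776

6.776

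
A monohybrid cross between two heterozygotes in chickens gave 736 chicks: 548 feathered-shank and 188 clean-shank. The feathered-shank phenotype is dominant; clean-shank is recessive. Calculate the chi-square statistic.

For a monohybrid cross between heterozygotes with complete dominance, the expected phenotypic ratio is 3:1.
The 3:1 ratio has 4 parts, so with N = 736 the expected counts are:
  feathered-shank: 736 × 3/4 = 552
  clean-shank: 736 × 1/4 = 184
χ² = Σ (O − E)² / E
  feathered-shank: (548 − 552)² / 552 = 0.0290
  clean-shank: (188 − 184)² / 184 = 0.0870
χ² = 0.0290 + 0.0870 = 0.116

0.116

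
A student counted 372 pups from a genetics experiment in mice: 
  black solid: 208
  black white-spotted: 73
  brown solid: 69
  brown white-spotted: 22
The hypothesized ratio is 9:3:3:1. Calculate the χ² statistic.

0.234

Total ratio parts = 16. Expected numbers out of 372:
  black solid: 372 × 9/16 = 209.25
  black white-spotted: 372 × 3/16 = 69.75
  brown solid: 372 × 3/16 = 69.75
  brown white-spotted: 372 × 1/16 = 23.25
χ² = Σ (O − E)² / E
  black solid: (208 − 209.25)² / 209.25 = 0.0075
  black white-spotted: (73 − 69.75)² / 69.75 = 0.1514
  brown solid: (69 − 69.75)² / 69.75 = 0.0081
  brown white-spotted: (22 − 23.25)² / 23.25 = 0.0672
χ² = 0.0075 + 0.1514 + 0.0081 + 0.0672 = 0.2342 ≈ 0.234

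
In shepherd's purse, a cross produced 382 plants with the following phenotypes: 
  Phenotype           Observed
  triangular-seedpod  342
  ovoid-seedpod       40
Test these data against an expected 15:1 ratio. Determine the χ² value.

The 15:1 ratio has 16 parts, so with N = 382 the expected counts are:
  triangular-seedpod: 382 × 15/16 = 358.125
  ovoid-seedpod: 382 × 1/16 = 23.875
χ² = Σ (O − E)² / E
  triangular-seedpod: (342 − 358.125)² / 358.125 = 0.7260
  ovoid-seedpod: (40 − 23.875)² / 23.875 = 10.8907
χ² = 0.7260 + 10.8907 = 11.6167 ≈ 11.617

11.617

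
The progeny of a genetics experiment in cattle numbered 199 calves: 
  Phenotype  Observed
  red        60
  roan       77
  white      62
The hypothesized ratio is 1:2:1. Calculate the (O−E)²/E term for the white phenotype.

The 1:2:1 ratio has 4 parts, so with N = 199 the expected counts are:
  red: 199 × 1/4 = 49.75
  roan: 199 × 2/4 = 99.5
  white: 199 × 1/4 = 49.75
Contribution of white: (62 − 49.75)² / 49.75 = 3.0163

3.016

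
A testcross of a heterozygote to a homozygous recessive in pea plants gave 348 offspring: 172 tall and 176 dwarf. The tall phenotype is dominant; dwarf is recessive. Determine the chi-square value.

0.046

A testcross of a heterozygote (Aa × aa) gives a 1:1 phenotypic ratio.
Total ratio parts = 2. Expected numbers out of 348:
  tall: 348 × 1/2 = 174
  dwarf: 348 × 1/2 = 174
χ² = Σ (O − E)² / E
  tall: (172 − 174)² / 174 = 0.0230
  dwarf: (176 − 174)² / 174 = 0.0230
χ² = 0.0230 + 0.0230 = 0.046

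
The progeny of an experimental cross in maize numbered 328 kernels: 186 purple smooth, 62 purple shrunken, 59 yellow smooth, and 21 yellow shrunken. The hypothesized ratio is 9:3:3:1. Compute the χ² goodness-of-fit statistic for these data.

Total ratio parts = 16. Expected numbers out of 328:
  purple smooth: 328 × 9/16 = 184.5
  purple shrunken: 328 × 3/16 = 61.5
  yellow smooth: 328 × 3/16 = 61.5
  yellow shrunken: 328 × 1/16 = 20.5
χ² = Σ (O − E)² / E
  purple smooth: (186 − 184.5)² / 184.5 = 0.0122
  purple shrunken: (62 − 61.5)² / 61.5 = 0.0041
  yellow smooth: (59 − 61.5)² / 61.5 = 0.1016
  yellow shrunken: (21 − 20.5)² / 20.5 = 0.0122
χ² = 0.0122 + 0.0041 + 0.1016 + 0.0122 = 0.1301 ≈ 0.130

0.130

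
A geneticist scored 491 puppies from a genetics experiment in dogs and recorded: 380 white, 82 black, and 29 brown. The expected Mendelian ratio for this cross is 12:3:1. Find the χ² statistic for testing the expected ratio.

Expected counts for N = 491 under a 12:3:1 ratio (total parts = 16):
  white: 491 × 12/16 = 368.25
  black: 491 × 3/16 = 92.0625
  brown: 491 × 1/16 = 30.6875
χ² = Σ (O − E)² / E
  white: (380 − 368.25)² / 368.25 = 0.3749
  black: (82 − 92.0625)² / 92.0625 = 1.0998
  brown: (29 − 30.6875)² / 30.6875 = 0.0928
χ² = 0.3749 + 1.0998 + 0.0928 = 1.5675 ≈ 1.568

1.568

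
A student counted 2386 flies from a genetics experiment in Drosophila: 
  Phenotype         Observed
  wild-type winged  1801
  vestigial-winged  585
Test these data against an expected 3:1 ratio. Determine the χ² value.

0.296

The 3:1 ratio has 4 parts, so with N = 2386 the expected counts are:
  wild-type winged: 2386 × 3/4 = 1789.5
  vestigial-winged: 2386 × 1/4 = 596.5
χ² = Σ (O − E)² / E
  wild-type winged: (1801 − 1789.5)² / 1789.5 = 0.0739
  vestigial-winged: (585 − 596.5)² / 596.5 = 0.2217
χ² = 0.0739 + 0.2217 = 0.2956 ≈ 0.296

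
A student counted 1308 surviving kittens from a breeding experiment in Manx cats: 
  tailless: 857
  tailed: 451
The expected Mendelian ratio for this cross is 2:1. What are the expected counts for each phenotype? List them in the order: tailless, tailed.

872, 436

The 2:1 ratio has 3 parts, so with N = 1308 the expected counts are:
  tailless: 1308 × 2/3 = 872
  tailed: 1308 × 1/3 = 436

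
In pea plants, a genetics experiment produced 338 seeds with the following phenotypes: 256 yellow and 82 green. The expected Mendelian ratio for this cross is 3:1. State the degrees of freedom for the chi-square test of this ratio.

1

A goodness-of-fit test with 2 phenotype classes has df = 2 − 1 = 1.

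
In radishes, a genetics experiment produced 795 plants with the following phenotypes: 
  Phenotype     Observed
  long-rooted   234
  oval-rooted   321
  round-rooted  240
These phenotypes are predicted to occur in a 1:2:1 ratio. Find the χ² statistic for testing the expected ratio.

29.536

The 1:2:1 ratio has 4 parts, so with N = 795 the expected counts are:
  long-rooted: 795 × 1/4 = 198.75
  oval-rooted: 795 × 2/4 = 397.5
  round-rooted: 795 × 1/4 = 198.75
χ² = Σ (O − E)² / E
  long-rooted: (234 − 198.75)² / 198.75 = 6.2519
  oval-rooted: (321 − 397.5)² / 397.5 = 14.7226
  round-rooted: (240 − 198.75)² / 198.75 = 8.5613
χ² = 6.2519 + 14.7226 + 8.5613 = 29.5358 ≈ 29.536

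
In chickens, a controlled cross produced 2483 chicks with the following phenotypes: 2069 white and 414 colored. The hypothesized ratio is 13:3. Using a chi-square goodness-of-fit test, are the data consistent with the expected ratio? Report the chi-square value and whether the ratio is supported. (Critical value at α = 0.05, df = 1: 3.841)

7.029; not consistent

Under the 13:3 hypothesis (Σ ratio = 16, N = 2483):
  white: 2483 × 13/16 = 2017.4375
  colored: 2483 × 3/16 = 465.5625
χ² = Σ (O − E)² / E
  white: (2069 − 2017.4375)² / 2017.4375 = 1.3179
  colored: (414 − 465.5625)² / 465.5625 = 5.7107
χ² = 1.3179 + 5.7107 = 7.0286 ≈ 7.029
Degrees of freedom = 2 − 1 = 1; critical value at α = 0.05 is 3.841.
Since 7.029 > 3.841, we reject the null hypothesis — the data do not fit the 13:3 ratio.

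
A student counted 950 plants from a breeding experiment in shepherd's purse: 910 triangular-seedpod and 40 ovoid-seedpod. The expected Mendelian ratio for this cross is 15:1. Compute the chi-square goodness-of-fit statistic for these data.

6.744

Under the 15:1 hypothesis (Σ ratio = 16, N = 950):
  triangular-seedpod: 950 × 15/16 = 890.625
  ovoid-seedpod: 950 × 1/16 = 59.375
χ² = Σ (O − E)² / E
  triangular-seedpod: (910 − 890.625)² / 890.625 = 0.4215
  ovoid-seedpod: (40 − 59.375)² / 59.375 = 6.3224
χ² = 0.4215 + 6.3224 = 6.7439 ≈ 6.744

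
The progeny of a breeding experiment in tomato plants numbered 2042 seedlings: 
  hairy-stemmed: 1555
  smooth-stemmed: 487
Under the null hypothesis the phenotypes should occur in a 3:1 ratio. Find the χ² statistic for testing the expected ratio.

1.442

The 3:1 ratio has 4 parts, so with N = 2042 the expected counts are:
  hairy-stemmed: 2042 × 3/4 = 1531.5
  smooth-stemmed: 2042 × 1/4 = 510.5
χ² = Σ (O − E)² / E
  hairy-stemmed: (1555 − 1531.5)² / 1531.5 = 0.3606
  smooth-stemmed: (487 − 510.5)² / 510.5 = 1.0818
χ² = 0.3606 + 1.0818 = 1.4424 ≈ 1.442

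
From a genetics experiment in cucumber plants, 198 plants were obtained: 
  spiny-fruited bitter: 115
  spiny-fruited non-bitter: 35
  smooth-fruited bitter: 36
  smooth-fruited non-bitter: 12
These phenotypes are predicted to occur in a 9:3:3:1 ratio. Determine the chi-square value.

0.285

Total ratio parts = 16. Expected numbers out of 198:
  spiny-fruited bitter: 198 × 9/16 = 111.375
  spiny-fruited non-bitter: 198 × 3/16 = 37.125
  smooth-fruited bitter: 198 × 3/16 = 37.125
  smooth-fruited non-bitter: 198 × 1/16 = 12.375
χ² = Σ (O − E)² / E
  spiny-fruited bitter: (115 − 111.375)² / 111.375 = 0.1180
  spiny-fruited non-bitter: (35 − 37.125)² / 37.125 = 0.1216
  smooth-fruited bitter: (36 − 37.125)² / 37.125 = 0.0341
  smooth-fruited non-bitter: (12 − 12.375)² / 12.375 = 0.0114
χ² = 0.1180 + 0.1216 + 0.0341 + 0.0114 = 0.2851 ≈ 0.285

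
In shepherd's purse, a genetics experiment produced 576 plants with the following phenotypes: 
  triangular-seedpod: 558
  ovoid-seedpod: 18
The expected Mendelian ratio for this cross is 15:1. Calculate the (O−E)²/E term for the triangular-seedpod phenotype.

0.600

Total ratio parts = 16. Expected numbers out of 576:
  triangular-seedpod: 576 × 15/16 = 540
  ovoid-seedpod: 576 × 1/16 = 36
Contribution of triangular-seedpod: (558 − 540)² / 540 = 0.6000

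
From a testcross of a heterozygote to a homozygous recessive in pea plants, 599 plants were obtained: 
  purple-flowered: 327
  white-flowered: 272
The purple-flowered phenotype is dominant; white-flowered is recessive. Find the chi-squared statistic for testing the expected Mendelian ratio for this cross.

A testcross of a heterozygote (Aa × aa) gives a 1:1 phenotypic ratio.
Under the 1:1 hypothesis (Σ ratio = 2, N = 599):
  purple-flowered: 599 × 1/2 = 299.5
  white-flowered: 599 × 1/2 = 299.5
χ² = Σ (O − E)² / E
  purple-flowered: (327 − 299.5)² / 299.5 = 2.5250
  white-flowered: (272 − 299.5)² / 299.5 = 2.5250
χ² = 2.5250 + 2.5250 = 5.050

5.050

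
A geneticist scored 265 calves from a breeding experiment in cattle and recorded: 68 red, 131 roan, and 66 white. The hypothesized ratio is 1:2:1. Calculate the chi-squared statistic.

Under the 1:2:1 hypothesis (Σ ratio = 4, N = 265):
  red: 265 × 1/4 = 66.25
  roan: 265 × 2/4 = 132.5
  white: 265 × 1/4 = 66.25
χ² = Σ (O − E)² / E
  red: (68 − 66.25)² / 66.25 = 0.0462
  roan: (131 − 132.5)² / 132.5 = 0.0170
  white: (66 − 66.25)² / 66.25 = 0.0009
χ² = 0.0462 + 0.0170 + 0.0009 = 0.0641 ≈ 0.064

0.064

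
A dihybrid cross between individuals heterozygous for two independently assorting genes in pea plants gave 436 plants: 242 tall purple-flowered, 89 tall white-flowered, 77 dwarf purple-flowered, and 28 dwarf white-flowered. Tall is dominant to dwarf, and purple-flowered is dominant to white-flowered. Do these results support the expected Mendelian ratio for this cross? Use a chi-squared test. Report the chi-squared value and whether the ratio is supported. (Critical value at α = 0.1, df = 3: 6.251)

0.983; consistent

A dihybrid F₂ with independent assortment and complete dominance at both loci gives a 9:3:3:1 phenotypic ratio.
Under the 9:3:3:1 hypothesis (Σ ratio = 16, N = 436):
  tall purple-flowered: 436 × 9/16 = 245.25
  tall white-flowered: 436 × 3/16 = 81.75
  dwarf purple-flowered: 436 × 3/16 = 81.75
  dwarf white-flowered: 436 × 1/16 = 27.25
χ² = Σ (O − E)² / E
  tall purple-flowered: (242 − 245.25)² / 245.25 = 0.0431
  tall white-flowered: (89 − 81.75)² / 81.75 = 0.6430
  dwarf purple-flowered: (77 − 81.75)² / 81.75 = 0.2760
  dwarf white-flowered: (28 − 27.25)² / 27.25 = 0.0206
χ² = 0.0431 + 0.6430 + 0.2760 + 0.0206 = 0.9827 ≈ 0.983
Degrees of freedom = 4 − 1 = 3; critical value at α = 0.1 is 6.251.
Since 0.983 < 6.251, we fail to reject the null hypothesis — the data are consistent with the 9:3:3:1 ratio.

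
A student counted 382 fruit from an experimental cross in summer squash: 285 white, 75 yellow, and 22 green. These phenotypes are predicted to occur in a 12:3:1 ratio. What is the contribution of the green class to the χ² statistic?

The 12:3:1 ratio has 16 parts, so with N = 382 the expected counts are:
  white: 382 × 12/16 = 286.5
  yellow: 382 × 3/16 = 71.625
  green: 382 × 1/16 = 23.875
Contribution of green: (22 − 23.875)² / 23.875 = 0.1473

0.147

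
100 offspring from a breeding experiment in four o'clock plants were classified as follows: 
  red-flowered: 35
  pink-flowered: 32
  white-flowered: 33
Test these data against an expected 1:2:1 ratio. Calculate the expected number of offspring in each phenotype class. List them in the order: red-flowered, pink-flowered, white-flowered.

25, 50, 25

The 1:2:1 ratio has 4 parts, so with N = 100 the expected counts are:
  red-flowered: 100 × 1/4 = 25
  pink-flowered: 100 × 2/4 = 50
  white-flowered: 100 × 1/4 = 25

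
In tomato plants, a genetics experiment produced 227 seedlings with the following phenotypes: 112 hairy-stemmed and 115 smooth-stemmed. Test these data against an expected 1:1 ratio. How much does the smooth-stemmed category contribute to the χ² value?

0.020

Under the 1:1 hypothesis (Σ ratio = 2, N = 227):
  hairy-stemmed: 227 × 1/2 = 113.5
  smooth-stemmed: 227 × 1/2 = 113.5
Contribution of smooth-stemmed: (115 − 113.5)² / 113.5 = 0.0198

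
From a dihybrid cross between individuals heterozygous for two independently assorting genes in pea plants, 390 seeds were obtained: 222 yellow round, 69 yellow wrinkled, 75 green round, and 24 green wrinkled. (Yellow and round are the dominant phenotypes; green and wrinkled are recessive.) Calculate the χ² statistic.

A dihybrid F₂ with independent assortment and complete dominance at both loci gives a 9:3:3:1 phenotypic ratio.
The 9:3:3:1 ratio has 16 parts, so with N = 390 the expected counts are:
  yellow round: 390 × 9/16 = 219.375
  yellow wrinkled: 390 × 3/16 = 73.125
  green round: 390 × 3/16 = 73.125
  green wrinkled: 390 × 1/16 = 24.375
χ² = Σ (O − E)² / E
  yellow round: (222 − 219.375)² / 219.375 = 0.0314
  yellow wrinkled: (69 − 73.125)² / 73.125 = 0.2327
  green round: (75 − 73.125)² / 73.125 = 0.0481
  green wrinkled: (24 − 24.375)² / 24.375 = 0.0058
χ² = 0.0314 + 0.2327 + 0.0481 + 0.0058 = 0.318

0.318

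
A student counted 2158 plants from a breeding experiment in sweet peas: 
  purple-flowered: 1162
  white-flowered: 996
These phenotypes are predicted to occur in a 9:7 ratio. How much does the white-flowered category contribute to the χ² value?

Expected counts for N = 2158 under a 9:7 ratio (total parts = 16):
  purple-flowered: 2158 × 9/16 = 1213.875
  white-flowered: 2158 × 7/16 = 944.125
Contribution of white-flowered: (996 − 944.125)² / 944.125 = 2.8503

2.850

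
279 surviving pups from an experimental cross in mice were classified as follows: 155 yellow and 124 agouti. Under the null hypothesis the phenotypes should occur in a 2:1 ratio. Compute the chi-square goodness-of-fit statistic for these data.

15.500

Under the 2:1 hypothesis (Σ ratio = 3, N = 279):
  yellow: 279 × 2/3 = 186
  agouti: 279 × 1/3 = 93
χ² = Σ (O − E)² / E
  yellow: (155 − 186)² / 186 = 5.1667
  agouti: (124 − 93)² / 93 = 10.3333
χ² = 5.1667 + 10.3333 = 15.500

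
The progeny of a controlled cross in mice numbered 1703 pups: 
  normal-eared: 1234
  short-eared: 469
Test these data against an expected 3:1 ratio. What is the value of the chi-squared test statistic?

5.858

Under the 3:1 hypothesis (Σ ratio = 4, N = 1703):
  normal-eared: 1703 × 3/4 = 1277.25
  short-eared: 1703 × 1/4 = 425.75
χ² = Σ (O − E)² / E
  normal-eared: (1234 − 1277.25)² / 1277.25 = 1.4645
  short-eared: (469 − 425.75)² / 425.75 = 4.3936
χ² = 1.4645 + 4.3936 = 5.8581 ≈ 5.858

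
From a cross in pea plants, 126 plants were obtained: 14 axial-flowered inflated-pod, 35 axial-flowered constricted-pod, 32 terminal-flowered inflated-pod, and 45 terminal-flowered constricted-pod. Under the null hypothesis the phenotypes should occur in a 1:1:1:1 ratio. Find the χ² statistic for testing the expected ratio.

Expected counts for N = 126 under a 1:1:1:1 ratio (total parts = 4):
  axial-flowered inflated-pod: 126 × 1/4 = 31.5
  axial-flowered constricted-pod: 126 × 1/4 = 31.5
  terminal-flowered inflated-pod: 126 × 1/4 = 31.5
  terminal-flowered constricted-pod: 126 × 1/4 = 31.5
χ² = Σ (O − E)² / E
  axial-flowered inflated-pod: (14 − 31.5)² / 31.5 = 9.7222
  axial-flowered constricted-pod: (35 − 31.5)² / 31.5 = 0.3889
  terminal-flowered inflated-pod: (32 − 31.5)² / 31.5 = 0.0079
  terminal-flowered constricted-pod: (45 − 31.5)² / 31.5 = 5.7857
χ² = 9.7222 + 0.3889 + 0.0079 + 5.7857 = 15.9047 ≈ 15.905

15.905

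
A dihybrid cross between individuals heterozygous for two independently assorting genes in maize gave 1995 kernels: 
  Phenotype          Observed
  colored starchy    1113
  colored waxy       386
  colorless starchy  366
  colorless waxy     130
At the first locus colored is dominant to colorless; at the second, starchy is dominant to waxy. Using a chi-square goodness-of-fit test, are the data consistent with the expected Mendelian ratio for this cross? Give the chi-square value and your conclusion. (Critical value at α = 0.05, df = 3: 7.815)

A dihybrid F₂ with independent assortment and complete dominance at both loci gives a 9:3:3:1 phenotypic ratio.
The 9:3:3:1 ratio has 16 parts, so with N = 1995 the expected counts are:
  colored starchy: 1995 × 9/16 = 1122.1875
  colored waxy: 1995 × 3/16 = 374.0625
  colorless starchy: 1995 × 3/16 = 374.0625
  colorless waxy: 1995 × 1/16 = 124.6875
χ² = Σ (O − E)² / E
  colored starchy: (1113 − 1122.1875)² / 1122.1875 = 0.0752
  colored waxy: (386 − 374.0625)² / 374.0625 = 0.3810
  colorless starchy: (366 − 374.0625)² / 374.0625 = 0.1738
  colorless waxy: (130 − 124.6875)² / 124.6875 = 0.2263
χ² = 0.0752 + 0.3810 + 0.1738 + 0.2263 = 0.8563 ≈ 0.856
Degrees of freedom = 4 − 1 = 3; critical value at α = 0.05 is 7.815.
Since 0.856 < 7.815, we fail to reject the null hypothesis — the data are consistent with the 9:3:3:1 ratio.

0.856; consistent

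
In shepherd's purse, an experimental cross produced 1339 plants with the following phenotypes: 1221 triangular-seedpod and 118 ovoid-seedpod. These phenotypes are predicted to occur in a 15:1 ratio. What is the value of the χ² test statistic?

15.006

Expected counts for N = 1339 under a 15:1 ratio (total parts = 16):
  triangular-seedpod: 1339 × 15/16 = 1255.3125
  ovoid-seedpod: 1339 × 1/16 = 83.6875
χ² = Σ (O − E)² / E
  triangular-seedpod: (1221 − 1255.3125)² / 1255.3125 = 0.9379
  ovoid-seedpod: (118 − 83.6875)² / 83.6875 = 14.0684
χ² = 0.9379 + 14.0684 = 15.0063 ≈ 15.006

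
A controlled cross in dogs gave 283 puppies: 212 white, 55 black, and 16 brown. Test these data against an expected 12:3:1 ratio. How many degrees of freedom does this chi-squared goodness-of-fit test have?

A goodness-of-fit test with 3 phenotype classes has df = 3 − 1 = 2.

2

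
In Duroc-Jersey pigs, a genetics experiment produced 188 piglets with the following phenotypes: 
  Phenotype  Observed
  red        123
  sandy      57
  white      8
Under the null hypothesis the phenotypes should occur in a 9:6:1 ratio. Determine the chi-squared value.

Total ratio parts = 16. Expected numbers out of 188:
  red: 188 × 9/16 = 105.75
  sandy: 188 × 6/16 = 70.5
  white: 188 × 1/16 = 11.75
χ² = Σ (O − E)² / E
  red: (123 − 105.75)² / 105.75 = 2.8138
  sandy: (57 − 70.5)² / 70.5 = 2.5851
  white: (8 − 11.75)² / 11.75 = 1.1968
χ² = 2.8138 + 2.5851 + 1.1968 = 6.5957 ≈ 6.596

6.596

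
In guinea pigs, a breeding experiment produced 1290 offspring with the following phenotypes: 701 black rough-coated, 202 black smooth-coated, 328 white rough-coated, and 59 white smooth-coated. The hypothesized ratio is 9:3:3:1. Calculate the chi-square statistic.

Total ratio parts = 16. Expected numbers out of 1290:
  black rough-coated: 1290 × 9/16 = 725.625
  black smooth-coated: 1290 × 3/16 = 241.875
  white rough-coated: 1290 × 3/16 = 241.875
  white smooth-coated: 1290 × 1/16 = 80.625
χ² = Σ (O − E)² / E
  black rough-coated: (701 − 725.625)² / 725.625 = 0.8357
  black smooth-coated: (202 − 241.875)² / 241.875 = 6.5737
  white rough-coated: (328 − 241.875)² / 241.875 = 30.6667
  white smooth-coated: (59 − 80.625)² / 80.625 = 5.8002
χ² = 0.8357 + 6.5737 + 30.6667 + 5.8002 = 43.8763 ≈ 43.876

43.876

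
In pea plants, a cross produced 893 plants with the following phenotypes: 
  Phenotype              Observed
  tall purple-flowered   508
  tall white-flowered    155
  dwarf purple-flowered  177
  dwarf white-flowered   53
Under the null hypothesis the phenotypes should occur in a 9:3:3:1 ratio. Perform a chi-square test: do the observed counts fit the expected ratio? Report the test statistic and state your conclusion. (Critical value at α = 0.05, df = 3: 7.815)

1.676; consistent

Under the 9:3:3:1 hypothesis (Σ ratio = 16, N = 893):
  tall purple-flowered: 893 × 9/16 = 502.3125
  tall white-flowered: 893 × 3/16 = 167.4375
  dwarf purple-flowered: 893 × 3/16 = 167.4375
  dwarf white-flowered: 893 × 1/16 = 55.8125
χ² = Σ (O − E)² / E
  tall purple-flowered: (508 − 502.3125)² / 502.3125 = 0.0644
  tall white-flowered: (155 − 167.4375)² / 167.4375 = 0.9239
  dwarf purple-flowered: (177 − 167.4375)² / 167.4375 = 0.5461
  dwarf white-flowered: (53 − 55.8125)² / 55.8125 = 0.1417
χ² = 0.0644 + 0.9239 + 0.5461 + 0.1417 = 1.6761 ≈ 1.676
Degrees of freedom = 4 − 1 = 3; critical value at α = 0.05 is 7.815.
Since 1.676 < 7.815, we fail to reject the null hypothesis — the data are consistent with the 9:3:3:1 ratio.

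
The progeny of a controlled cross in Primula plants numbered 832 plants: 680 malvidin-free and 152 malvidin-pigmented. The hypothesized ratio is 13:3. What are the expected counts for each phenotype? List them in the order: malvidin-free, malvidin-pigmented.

676, 156

The 13:3 ratio has 16 parts, so with N = 832 the expected counts are:
  malvidin-free: 832 × 13/16 = 676
  malvidin-pigmented: 832 × 3/16 = 156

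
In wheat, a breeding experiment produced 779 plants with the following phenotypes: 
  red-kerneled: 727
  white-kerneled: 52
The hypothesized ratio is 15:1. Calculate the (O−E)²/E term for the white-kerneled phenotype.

0.225

Expected counts for N = 779 under a 15:1 ratio (total parts = 16):
  red-kerneled: 779 × 15/16 = 730.3125
  white-kerneled: 779 × 1/16 = 48.6875
Contribution of white-kerneled: (52 − 48.6875)² / 48.6875 = 0.2254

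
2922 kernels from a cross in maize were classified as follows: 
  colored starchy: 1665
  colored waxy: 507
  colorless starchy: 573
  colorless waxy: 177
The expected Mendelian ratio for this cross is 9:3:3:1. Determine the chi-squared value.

Under the 9:3:3:1 hypothesis (Σ ratio = 16, N = 2922):
  colored starchy: 2922 × 9/16 = 1643.625
  colored waxy: 2922 × 3/16 = 547.875
  colorless starchy: 2922 × 3/16 = 547.875
  colorless waxy: 2922 × 1/16 = 182.625
χ² = Σ (O − E)² / E
  colored starchy: (1665 − 1643.625)² / 1643.625 = 0.2780
  colored waxy: (507 − 547.875)² / 547.875 = 3.0495
  colorless starchy: (573 − 547.875)² / 547.875 = 1.1522
  colorless waxy: (177 − 182.625)² / 182.625 = 0.1733
χ² = 0.2780 + 3.0495 + 1.1522 + 0.1733 = 4.653

4.653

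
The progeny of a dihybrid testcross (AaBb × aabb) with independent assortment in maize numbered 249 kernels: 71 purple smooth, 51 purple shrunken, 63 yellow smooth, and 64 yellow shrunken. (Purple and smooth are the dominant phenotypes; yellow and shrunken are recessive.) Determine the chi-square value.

3.321

A dihybrid testcross with independent assortment gives a 1:1:1:1 ratio.
Under the 1:1:1:1 hypothesis (Σ ratio = 4, N = 249):
  purple smooth: 249 × 1/4 = 62.25
  purple shrunken: 249 × 1/4 = 62.25
  yellow smooth: 249 × 1/4 = 62.25
  yellow shrunken: 249 × 1/4 = 62.25
χ² = Σ (O − E)² / E
  purple smooth: (71 − 62.25)² / 62.25 = 1.2299
  purple shrunken: (51 − 62.25)² / 62.25 = 2.0331
  yellow smooth: (63 − 62.25)² / 62.25 = 0.0090
  yellow shrunken: (64 − 62.25)² / 62.25 = 0.0492
χ² = 1.2299 + 2.0331 + 0.0090 + 0.0492 = 3.3212 ≈ 3.321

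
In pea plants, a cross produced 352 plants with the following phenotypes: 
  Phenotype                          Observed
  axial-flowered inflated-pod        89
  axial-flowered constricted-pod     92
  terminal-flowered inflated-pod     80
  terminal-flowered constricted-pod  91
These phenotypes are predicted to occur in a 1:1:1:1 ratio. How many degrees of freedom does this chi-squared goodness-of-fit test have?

3

A goodness-of-fit test with 4 phenotype classes has df = 4 − 1 = 3.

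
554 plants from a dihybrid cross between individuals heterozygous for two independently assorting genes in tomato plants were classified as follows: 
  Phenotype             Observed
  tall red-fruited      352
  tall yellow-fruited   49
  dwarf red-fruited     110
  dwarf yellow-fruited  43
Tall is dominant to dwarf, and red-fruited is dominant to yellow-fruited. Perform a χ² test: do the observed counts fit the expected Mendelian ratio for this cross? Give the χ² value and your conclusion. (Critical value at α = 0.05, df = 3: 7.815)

A dihybrid F₂ with independent assortment and complete dominance at both loci gives a 9:3:3:1 phenotypic ratio.
The 9:3:3:1 ratio has 16 parts, so with N = 554 the expected counts are:
  tall red-fruited: 554 × 9/16 = 311.625
  tall yellow-fruited: 554 × 3/16 = 103.875
  dwarf red-fruited: 554 × 3/16 = 103.875
  dwarf yellow-fruited: 554 × 1/16 = 34.625
χ² = Σ (O − E)² / E
  tall red-fruited: (352 − 311.625)² / 311.625 = 5.2311
  tall yellow-fruited: (49 − 103.875)² / 103.875 = 28.9893
  dwarf red-fruited: (110 − 103.875)² / 103.875 = 0.3612
  dwarf yellow-fruited: (43 − 34.625)² / 34.625 = 2.0257
χ² = 5.2311 + 28.9893 + 0.3612 + 2.0257 = 36.6073 ≈ 36.607
Degrees of freedom = 4 − 1 = 3; critical value at α = 0.05 is 7.815.
Since 36.607 > 7.815, we reject the null hypothesis — the data do not fit the 9:3:3:1 ratio.

36.607; not consistent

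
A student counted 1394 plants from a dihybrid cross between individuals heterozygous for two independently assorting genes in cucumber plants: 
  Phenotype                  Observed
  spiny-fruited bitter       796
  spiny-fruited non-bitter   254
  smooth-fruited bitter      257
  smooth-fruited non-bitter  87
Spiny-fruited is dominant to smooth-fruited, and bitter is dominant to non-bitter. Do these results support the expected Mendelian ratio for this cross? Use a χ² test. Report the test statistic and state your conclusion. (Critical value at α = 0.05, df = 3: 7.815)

0.461; consistent

A dihybrid F₂ with independent assortment and complete dominance at both loci gives a 9:3:3:1 phenotypic ratio.
The 9:3:3:1 ratio has 16 parts, so with N = 1394 the expected counts are:
  spiny-fruited bitter: 1394 × 9/16 = 784.125
  spiny-fruited non-bitter: 1394 × 3/16 = 261.375
  smooth-fruited bitter: 1394 × 3/16 = 261.375
  smooth-fruited non-bitter: 1394 × 1/16 = 87.125
χ² = Σ (O − E)² / E
  spiny-fruited bitter: (796 − 784.125)² / 784.125 = 0.1798
  spiny-fruited non-bitter: (254 − 261.375)² / 261.375 = 0.2081
  smooth-fruited bitter: (257 − 261.375)² / 261.375 = 0.0732
  smooth-fruited non-bitter: (87 − 87.125)² / 87.125 = 0.0002
χ² = 0.1798 + 0.2081 + 0.0732 + 0.0002 = 0.4613 ≈ 0.461
Degrees of freedom = 4 − 1 = 3; critical value at α = 0.05 is 7.815.
Since 0.461 < 7.815, we fail to reject the null hypothesis — the data are consistent with the 9:3:3:1 ratio.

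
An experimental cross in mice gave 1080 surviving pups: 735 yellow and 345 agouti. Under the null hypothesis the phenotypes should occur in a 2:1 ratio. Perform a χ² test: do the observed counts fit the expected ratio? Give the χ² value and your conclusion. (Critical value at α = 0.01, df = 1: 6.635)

0.938; consistent

Under the 2:1 hypothesis (Σ ratio = 3, N = 1080):
  yellow: 1080 × 2/3 = 720
  agouti: 1080 × 1/3 = 360
χ² = Σ (O − E)² / E
  yellow: (735 − 720)² / 720 = 0.3125
  agouti: (345 − 360)² / 360 = 0.6250
χ² = 0.3125 + 0.6250 = 0.9375 ≈ 0.938
Degrees of freedom = 2 − 1 = 1; critical value at α = 0.01 is 6.635.
Since 0.938 < 6.635, we fail to reject the null hypothesis — the data are consistent with the 2:1 ratio.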